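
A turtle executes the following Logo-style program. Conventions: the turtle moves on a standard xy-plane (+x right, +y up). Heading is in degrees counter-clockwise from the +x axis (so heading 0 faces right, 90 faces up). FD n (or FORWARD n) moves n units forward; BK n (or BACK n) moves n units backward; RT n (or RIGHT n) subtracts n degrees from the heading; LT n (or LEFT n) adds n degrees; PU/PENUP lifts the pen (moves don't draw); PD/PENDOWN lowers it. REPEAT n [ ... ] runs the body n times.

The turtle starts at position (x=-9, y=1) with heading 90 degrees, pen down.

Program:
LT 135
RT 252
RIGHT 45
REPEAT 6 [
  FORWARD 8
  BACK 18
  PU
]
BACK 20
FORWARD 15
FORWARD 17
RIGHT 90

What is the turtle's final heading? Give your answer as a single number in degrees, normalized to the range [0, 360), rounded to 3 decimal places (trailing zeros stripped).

Answer: 198

Derivation:
Executing turtle program step by step:
Start: pos=(-9,1), heading=90, pen down
LT 135: heading 90 -> 225
RT 252: heading 225 -> 333
RT 45: heading 333 -> 288
REPEAT 6 [
  -- iteration 1/6 --
  FD 8: (-9,1) -> (-6.528,-6.608) [heading=288, draw]
  BK 18: (-6.528,-6.608) -> (-12.09,10.511) [heading=288, draw]
  PU: pen up
  -- iteration 2/6 --
  FD 8: (-12.09,10.511) -> (-9.618,2.902) [heading=288, move]
  BK 18: (-9.618,2.902) -> (-15.18,20.021) [heading=288, move]
  PU: pen up
  -- iteration 3/6 --
  FD 8: (-15.18,20.021) -> (-12.708,12.413) [heading=288, move]
  BK 18: (-12.708,12.413) -> (-18.271,29.532) [heading=288, move]
  PU: pen up
  -- iteration 4/6 --
  FD 8: (-18.271,29.532) -> (-15.798,21.923) [heading=288, move]
  BK 18: (-15.798,21.923) -> (-21.361,39.042) [heading=288, move]
  PU: pen up
  -- iteration 5/6 --
  FD 8: (-21.361,39.042) -> (-18.889,31.434) [heading=288, move]
  BK 18: (-18.889,31.434) -> (-24.451,48.553) [heading=288, move]
  PU: pen up
  -- iteration 6/6 --
  FD 8: (-24.451,48.553) -> (-21.979,40.944) [heading=288, move]
  BK 18: (-21.979,40.944) -> (-27.541,58.063) [heading=288, move]
  PU: pen up
]
BK 20: (-27.541,58.063) -> (-33.721,77.085) [heading=288, move]
FD 15: (-33.721,77.085) -> (-29.086,62.819) [heading=288, move]
FD 17: (-29.086,62.819) -> (-23.833,46.651) [heading=288, move]
RT 90: heading 288 -> 198
Final: pos=(-23.833,46.651), heading=198, 2 segment(s) drawn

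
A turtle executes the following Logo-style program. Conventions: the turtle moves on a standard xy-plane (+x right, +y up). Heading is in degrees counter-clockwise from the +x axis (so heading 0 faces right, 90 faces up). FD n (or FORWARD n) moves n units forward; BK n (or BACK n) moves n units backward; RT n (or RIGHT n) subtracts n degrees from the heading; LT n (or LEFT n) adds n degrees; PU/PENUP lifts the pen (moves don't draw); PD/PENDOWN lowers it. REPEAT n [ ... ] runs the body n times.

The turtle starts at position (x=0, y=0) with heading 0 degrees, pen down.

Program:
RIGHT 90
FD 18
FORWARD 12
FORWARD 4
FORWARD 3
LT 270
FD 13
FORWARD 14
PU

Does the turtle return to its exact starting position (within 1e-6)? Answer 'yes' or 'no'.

Executing turtle program step by step:
Start: pos=(0,0), heading=0, pen down
RT 90: heading 0 -> 270
FD 18: (0,0) -> (0,-18) [heading=270, draw]
FD 12: (0,-18) -> (0,-30) [heading=270, draw]
FD 4: (0,-30) -> (0,-34) [heading=270, draw]
FD 3: (0,-34) -> (0,-37) [heading=270, draw]
LT 270: heading 270 -> 180
FD 13: (0,-37) -> (-13,-37) [heading=180, draw]
FD 14: (-13,-37) -> (-27,-37) [heading=180, draw]
PU: pen up
Final: pos=(-27,-37), heading=180, 6 segment(s) drawn

Start position: (0, 0)
Final position: (-27, -37)
Distance = 45.804; >= 1e-6 -> NOT closed

Answer: no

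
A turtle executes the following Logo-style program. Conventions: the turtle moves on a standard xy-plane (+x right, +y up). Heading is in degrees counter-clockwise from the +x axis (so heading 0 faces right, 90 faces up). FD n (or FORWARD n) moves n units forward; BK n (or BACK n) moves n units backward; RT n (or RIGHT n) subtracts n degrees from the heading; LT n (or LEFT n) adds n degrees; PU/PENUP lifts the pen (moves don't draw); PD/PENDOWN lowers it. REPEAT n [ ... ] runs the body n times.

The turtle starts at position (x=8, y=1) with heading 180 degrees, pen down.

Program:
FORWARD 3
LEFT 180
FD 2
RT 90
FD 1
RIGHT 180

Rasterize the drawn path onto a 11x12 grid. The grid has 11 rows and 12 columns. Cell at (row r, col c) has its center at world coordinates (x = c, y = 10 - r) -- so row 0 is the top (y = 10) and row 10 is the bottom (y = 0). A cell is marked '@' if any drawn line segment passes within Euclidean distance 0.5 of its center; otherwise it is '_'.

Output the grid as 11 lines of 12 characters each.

Segment 0: (8,1) -> (5,1)
Segment 1: (5,1) -> (7,1)
Segment 2: (7,1) -> (7,0)

Answer: ____________
____________
____________
____________
____________
____________
____________
____________
____________
_____@@@@___
_______@____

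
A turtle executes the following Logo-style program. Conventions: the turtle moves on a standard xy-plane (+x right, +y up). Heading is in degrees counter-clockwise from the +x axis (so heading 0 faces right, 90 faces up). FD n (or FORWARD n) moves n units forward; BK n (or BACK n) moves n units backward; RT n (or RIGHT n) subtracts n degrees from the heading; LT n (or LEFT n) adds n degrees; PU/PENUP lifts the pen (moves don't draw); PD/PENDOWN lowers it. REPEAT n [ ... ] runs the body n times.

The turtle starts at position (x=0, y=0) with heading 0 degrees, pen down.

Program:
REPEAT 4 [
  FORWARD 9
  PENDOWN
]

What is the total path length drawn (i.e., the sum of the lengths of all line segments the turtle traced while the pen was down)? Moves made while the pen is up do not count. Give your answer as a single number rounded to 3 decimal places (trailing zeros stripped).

Executing turtle program step by step:
Start: pos=(0,0), heading=0, pen down
REPEAT 4 [
  -- iteration 1/4 --
  FD 9: (0,0) -> (9,0) [heading=0, draw]
  PD: pen down
  -- iteration 2/4 --
  FD 9: (9,0) -> (18,0) [heading=0, draw]
  PD: pen down
  -- iteration 3/4 --
  FD 9: (18,0) -> (27,0) [heading=0, draw]
  PD: pen down
  -- iteration 4/4 --
  FD 9: (27,0) -> (36,0) [heading=0, draw]
  PD: pen down
]
Final: pos=(36,0), heading=0, 4 segment(s) drawn

Segment lengths:
  seg 1: (0,0) -> (9,0), length = 9
  seg 2: (9,0) -> (18,0), length = 9
  seg 3: (18,0) -> (27,0), length = 9
  seg 4: (27,0) -> (36,0), length = 9
Total = 36

Answer: 36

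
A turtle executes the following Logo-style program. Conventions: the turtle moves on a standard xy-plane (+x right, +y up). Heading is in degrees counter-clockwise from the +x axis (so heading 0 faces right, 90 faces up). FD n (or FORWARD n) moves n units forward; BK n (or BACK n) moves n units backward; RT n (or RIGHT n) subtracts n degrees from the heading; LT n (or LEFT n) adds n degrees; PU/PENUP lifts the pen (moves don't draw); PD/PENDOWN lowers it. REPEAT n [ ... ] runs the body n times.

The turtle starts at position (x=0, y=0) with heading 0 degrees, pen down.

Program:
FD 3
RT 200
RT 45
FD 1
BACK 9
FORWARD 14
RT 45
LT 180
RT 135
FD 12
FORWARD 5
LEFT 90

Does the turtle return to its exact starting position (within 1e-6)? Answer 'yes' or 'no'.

Executing turtle program step by step:
Start: pos=(0,0), heading=0, pen down
FD 3: (0,0) -> (3,0) [heading=0, draw]
RT 200: heading 0 -> 160
RT 45: heading 160 -> 115
FD 1: (3,0) -> (2.577,0.906) [heading=115, draw]
BK 9: (2.577,0.906) -> (6.381,-7.25) [heading=115, draw]
FD 14: (6.381,-7.25) -> (0.464,5.438) [heading=115, draw]
RT 45: heading 115 -> 70
LT 180: heading 70 -> 250
RT 135: heading 250 -> 115
FD 12: (0.464,5.438) -> (-4.607,16.314) [heading=115, draw]
FD 5: (-4.607,16.314) -> (-6.72,20.845) [heading=115, draw]
LT 90: heading 115 -> 205
Final: pos=(-6.72,20.845), heading=205, 6 segment(s) drawn

Start position: (0, 0)
Final position: (-6.72, 20.845)
Distance = 21.902; >= 1e-6 -> NOT closed

Answer: no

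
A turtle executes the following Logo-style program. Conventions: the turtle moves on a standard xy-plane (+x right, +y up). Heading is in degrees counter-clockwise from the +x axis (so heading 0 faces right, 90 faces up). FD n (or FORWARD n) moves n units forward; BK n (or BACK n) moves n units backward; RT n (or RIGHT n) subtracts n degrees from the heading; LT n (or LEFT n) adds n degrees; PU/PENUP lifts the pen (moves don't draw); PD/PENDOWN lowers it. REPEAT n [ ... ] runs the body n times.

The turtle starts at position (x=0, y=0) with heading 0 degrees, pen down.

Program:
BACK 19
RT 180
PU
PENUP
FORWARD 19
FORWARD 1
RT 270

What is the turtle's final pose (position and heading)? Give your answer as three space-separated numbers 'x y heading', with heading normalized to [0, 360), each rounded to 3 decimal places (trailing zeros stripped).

Executing turtle program step by step:
Start: pos=(0,0), heading=0, pen down
BK 19: (0,0) -> (-19,0) [heading=0, draw]
RT 180: heading 0 -> 180
PU: pen up
PU: pen up
FD 19: (-19,0) -> (-38,0) [heading=180, move]
FD 1: (-38,0) -> (-39,0) [heading=180, move]
RT 270: heading 180 -> 270
Final: pos=(-39,0), heading=270, 1 segment(s) drawn

Answer: -39 0 270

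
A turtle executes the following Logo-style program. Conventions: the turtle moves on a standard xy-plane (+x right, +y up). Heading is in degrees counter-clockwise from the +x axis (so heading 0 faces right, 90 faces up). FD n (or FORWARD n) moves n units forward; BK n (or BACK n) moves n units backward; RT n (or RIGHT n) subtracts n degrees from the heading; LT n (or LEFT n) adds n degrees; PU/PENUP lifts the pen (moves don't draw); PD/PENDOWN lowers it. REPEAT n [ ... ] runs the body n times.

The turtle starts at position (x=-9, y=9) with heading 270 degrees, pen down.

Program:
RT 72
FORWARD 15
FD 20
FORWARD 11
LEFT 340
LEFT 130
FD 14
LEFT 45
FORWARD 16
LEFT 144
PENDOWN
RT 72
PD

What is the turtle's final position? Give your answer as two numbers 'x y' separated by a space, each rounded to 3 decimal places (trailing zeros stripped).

Executing turtle program step by step:
Start: pos=(-9,9), heading=270, pen down
RT 72: heading 270 -> 198
FD 15: (-9,9) -> (-23.266,4.365) [heading=198, draw]
FD 20: (-23.266,4.365) -> (-42.287,-1.816) [heading=198, draw]
FD 11: (-42.287,-1.816) -> (-52.749,-5.215) [heading=198, draw]
LT 340: heading 198 -> 178
LT 130: heading 178 -> 308
FD 14: (-52.749,-5.215) -> (-44.129,-16.247) [heading=308, draw]
LT 45: heading 308 -> 353
FD 16: (-44.129,-16.247) -> (-28.249,-18.197) [heading=353, draw]
LT 144: heading 353 -> 137
PD: pen down
RT 72: heading 137 -> 65
PD: pen down
Final: pos=(-28.249,-18.197), heading=65, 5 segment(s) drawn

Answer: -28.249 -18.197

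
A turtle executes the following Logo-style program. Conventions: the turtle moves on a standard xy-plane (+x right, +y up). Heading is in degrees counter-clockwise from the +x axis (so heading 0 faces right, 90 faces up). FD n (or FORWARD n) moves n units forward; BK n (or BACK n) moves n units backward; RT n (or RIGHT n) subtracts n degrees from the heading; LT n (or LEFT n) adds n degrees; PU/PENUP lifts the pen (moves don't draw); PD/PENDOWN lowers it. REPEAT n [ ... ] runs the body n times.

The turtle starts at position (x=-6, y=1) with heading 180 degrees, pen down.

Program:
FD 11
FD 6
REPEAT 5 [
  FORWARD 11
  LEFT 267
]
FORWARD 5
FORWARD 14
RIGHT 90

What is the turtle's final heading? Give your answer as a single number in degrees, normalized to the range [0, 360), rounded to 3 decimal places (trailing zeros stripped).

Executing turtle program step by step:
Start: pos=(-6,1), heading=180, pen down
FD 11: (-6,1) -> (-17,1) [heading=180, draw]
FD 6: (-17,1) -> (-23,1) [heading=180, draw]
REPEAT 5 [
  -- iteration 1/5 --
  FD 11: (-23,1) -> (-34,1) [heading=180, draw]
  LT 267: heading 180 -> 87
  -- iteration 2/5 --
  FD 11: (-34,1) -> (-33.424,11.985) [heading=87, draw]
  LT 267: heading 87 -> 354
  -- iteration 3/5 --
  FD 11: (-33.424,11.985) -> (-22.485,10.835) [heading=354, draw]
  LT 267: heading 354 -> 261
  -- iteration 4/5 --
  FD 11: (-22.485,10.835) -> (-24.205,-0.029) [heading=261, draw]
  LT 267: heading 261 -> 168
  -- iteration 5/5 --
  FD 11: (-24.205,-0.029) -> (-34.965,2.258) [heading=168, draw]
  LT 267: heading 168 -> 75
]
FD 5: (-34.965,2.258) -> (-33.671,7.087) [heading=75, draw]
FD 14: (-33.671,7.087) -> (-30.047,20.61) [heading=75, draw]
RT 90: heading 75 -> 345
Final: pos=(-30.047,20.61), heading=345, 9 segment(s) drawn

Answer: 345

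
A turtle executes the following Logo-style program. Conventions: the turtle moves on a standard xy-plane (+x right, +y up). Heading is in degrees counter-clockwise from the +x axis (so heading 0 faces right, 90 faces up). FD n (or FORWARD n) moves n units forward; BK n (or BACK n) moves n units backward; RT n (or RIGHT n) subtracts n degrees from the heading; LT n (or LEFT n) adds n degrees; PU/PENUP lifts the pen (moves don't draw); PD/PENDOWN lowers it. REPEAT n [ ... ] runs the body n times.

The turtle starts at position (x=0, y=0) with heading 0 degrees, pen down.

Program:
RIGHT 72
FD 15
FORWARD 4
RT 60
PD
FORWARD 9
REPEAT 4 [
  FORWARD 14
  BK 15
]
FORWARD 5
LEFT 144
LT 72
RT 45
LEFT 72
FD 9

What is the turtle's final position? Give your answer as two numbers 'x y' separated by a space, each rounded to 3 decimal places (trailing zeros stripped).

Answer: -4.045 -17.099

Derivation:
Executing turtle program step by step:
Start: pos=(0,0), heading=0, pen down
RT 72: heading 0 -> 288
FD 15: (0,0) -> (4.635,-14.266) [heading=288, draw]
FD 4: (4.635,-14.266) -> (5.871,-18.07) [heading=288, draw]
RT 60: heading 288 -> 228
PD: pen down
FD 9: (5.871,-18.07) -> (-0.151,-24.758) [heading=228, draw]
REPEAT 4 [
  -- iteration 1/4 --
  FD 14: (-0.151,-24.758) -> (-9.519,-35.162) [heading=228, draw]
  BK 15: (-9.519,-35.162) -> (0.518,-24.015) [heading=228, draw]
  -- iteration 2/4 --
  FD 14: (0.518,-24.015) -> (-8.85,-34.419) [heading=228, draw]
  BK 15: (-8.85,-34.419) -> (1.187,-23.272) [heading=228, draw]
  -- iteration 3/4 --
  FD 14: (1.187,-23.272) -> (-8.18,-33.676) [heading=228, draw]
  BK 15: (-8.18,-33.676) -> (1.857,-22.529) [heading=228, draw]
  -- iteration 4/4 --
  FD 14: (1.857,-22.529) -> (-7.511,-32.933) [heading=228, draw]
  BK 15: (-7.511,-32.933) -> (2.526,-21.786) [heading=228, draw]
]
FD 5: (2.526,-21.786) -> (-0.82,-25.502) [heading=228, draw]
LT 144: heading 228 -> 12
LT 72: heading 12 -> 84
RT 45: heading 84 -> 39
LT 72: heading 39 -> 111
FD 9: (-0.82,-25.502) -> (-4.045,-17.099) [heading=111, draw]
Final: pos=(-4.045,-17.099), heading=111, 13 segment(s) drawn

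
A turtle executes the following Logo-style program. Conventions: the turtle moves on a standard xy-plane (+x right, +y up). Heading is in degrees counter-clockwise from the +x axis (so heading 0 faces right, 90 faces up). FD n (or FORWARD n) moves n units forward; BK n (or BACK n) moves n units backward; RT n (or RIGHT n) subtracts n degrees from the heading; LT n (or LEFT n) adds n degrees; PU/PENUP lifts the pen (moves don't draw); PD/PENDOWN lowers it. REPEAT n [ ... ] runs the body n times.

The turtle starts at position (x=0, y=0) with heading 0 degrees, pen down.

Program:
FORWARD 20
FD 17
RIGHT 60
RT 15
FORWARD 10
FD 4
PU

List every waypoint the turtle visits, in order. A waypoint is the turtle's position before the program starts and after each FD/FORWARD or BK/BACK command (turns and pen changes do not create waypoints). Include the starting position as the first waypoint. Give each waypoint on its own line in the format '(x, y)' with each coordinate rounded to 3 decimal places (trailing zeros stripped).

Executing turtle program step by step:
Start: pos=(0,0), heading=0, pen down
FD 20: (0,0) -> (20,0) [heading=0, draw]
FD 17: (20,0) -> (37,0) [heading=0, draw]
RT 60: heading 0 -> 300
RT 15: heading 300 -> 285
FD 10: (37,0) -> (39.588,-9.659) [heading=285, draw]
FD 4: (39.588,-9.659) -> (40.623,-13.523) [heading=285, draw]
PU: pen up
Final: pos=(40.623,-13.523), heading=285, 4 segment(s) drawn
Waypoints (5 total):
(0, 0)
(20, 0)
(37, 0)
(39.588, -9.659)
(40.623, -13.523)

Answer: (0, 0)
(20, 0)
(37, 0)
(39.588, -9.659)
(40.623, -13.523)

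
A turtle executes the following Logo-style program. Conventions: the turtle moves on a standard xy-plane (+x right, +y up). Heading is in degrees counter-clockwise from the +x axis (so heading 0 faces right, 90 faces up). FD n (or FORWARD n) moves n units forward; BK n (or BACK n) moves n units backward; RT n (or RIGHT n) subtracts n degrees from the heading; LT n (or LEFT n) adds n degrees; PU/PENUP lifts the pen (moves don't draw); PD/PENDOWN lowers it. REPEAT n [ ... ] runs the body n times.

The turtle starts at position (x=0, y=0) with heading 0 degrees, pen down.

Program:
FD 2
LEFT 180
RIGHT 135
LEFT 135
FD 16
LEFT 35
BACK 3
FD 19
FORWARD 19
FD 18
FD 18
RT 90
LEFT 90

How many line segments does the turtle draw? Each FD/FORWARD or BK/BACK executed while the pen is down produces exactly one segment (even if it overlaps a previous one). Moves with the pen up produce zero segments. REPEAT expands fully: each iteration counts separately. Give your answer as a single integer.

Executing turtle program step by step:
Start: pos=(0,0), heading=0, pen down
FD 2: (0,0) -> (2,0) [heading=0, draw]
LT 180: heading 0 -> 180
RT 135: heading 180 -> 45
LT 135: heading 45 -> 180
FD 16: (2,0) -> (-14,0) [heading=180, draw]
LT 35: heading 180 -> 215
BK 3: (-14,0) -> (-11.543,1.721) [heading=215, draw]
FD 19: (-11.543,1.721) -> (-27.106,-9.177) [heading=215, draw]
FD 19: (-27.106,-9.177) -> (-42.67,-20.075) [heading=215, draw]
FD 18: (-42.67,-20.075) -> (-57.415,-30.4) [heading=215, draw]
FD 18: (-57.415,-30.4) -> (-72.16,-40.724) [heading=215, draw]
RT 90: heading 215 -> 125
LT 90: heading 125 -> 215
Final: pos=(-72.16,-40.724), heading=215, 7 segment(s) drawn
Segments drawn: 7

Answer: 7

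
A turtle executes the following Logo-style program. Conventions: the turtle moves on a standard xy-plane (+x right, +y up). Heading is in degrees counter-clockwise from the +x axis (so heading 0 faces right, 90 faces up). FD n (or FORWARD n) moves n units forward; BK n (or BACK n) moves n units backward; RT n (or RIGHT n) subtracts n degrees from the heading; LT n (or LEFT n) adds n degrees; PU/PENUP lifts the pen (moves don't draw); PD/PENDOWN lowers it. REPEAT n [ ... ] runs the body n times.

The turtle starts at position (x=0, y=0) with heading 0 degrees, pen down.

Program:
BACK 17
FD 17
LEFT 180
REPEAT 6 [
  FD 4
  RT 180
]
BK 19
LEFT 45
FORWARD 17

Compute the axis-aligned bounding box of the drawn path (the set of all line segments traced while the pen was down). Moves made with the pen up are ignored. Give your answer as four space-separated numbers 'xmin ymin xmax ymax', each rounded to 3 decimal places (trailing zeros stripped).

Executing turtle program step by step:
Start: pos=(0,0), heading=0, pen down
BK 17: (0,0) -> (-17,0) [heading=0, draw]
FD 17: (-17,0) -> (0,0) [heading=0, draw]
LT 180: heading 0 -> 180
REPEAT 6 [
  -- iteration 1/6 --
  FD 4: (0,0) -> (-4,0) [heading=180, draw]
  RT 180: heading 180 -> 0
  -- iteration 2/6 --
  FD 4: (-4,0) -> (0,0) [heading=0, draw]
  RT 180: heading 0 -> 180
  -- iteration 3/6 --
  FD 4: (0,0) -> (-4,0) [heading=180, draw]
  RT 180: heading 180 -> 0
  -- iteration 4/6 --
  FD 4: (-4,0) -> (0,0) [heading=0, draw]
  RT 180: heading 0 -> 180
  -- iteration 5/6 --
  FD 4: (0,0) -> (-4,0) [heading=180, draw]
  RT 180: heading 180 -> 0
  -- iteration 6/6 --
  FD 4: (-4,0) -> (0,0) [heading=0, draw]
  RT 180: heading 0 -> 180
]
BK 19: (0,0) -> (19,0) [heading=180, draw]
LT 45: heading 180 -> 225
FD 17: (19,0) -> (6.979,-12.021) [heading=225, draw]
Final: pos=(6.979,-12.021), heading=225, 10 segment(s) drawn

Segment endpoints: x in {-17, -4, 0, 6.979, 19}, y in {-12.021, 0, 0, 0, 0, 0, 0}
xmin=-17, ymin=-12.021, xmax=19, ymax=0

Answer: -17 -12.021 19 0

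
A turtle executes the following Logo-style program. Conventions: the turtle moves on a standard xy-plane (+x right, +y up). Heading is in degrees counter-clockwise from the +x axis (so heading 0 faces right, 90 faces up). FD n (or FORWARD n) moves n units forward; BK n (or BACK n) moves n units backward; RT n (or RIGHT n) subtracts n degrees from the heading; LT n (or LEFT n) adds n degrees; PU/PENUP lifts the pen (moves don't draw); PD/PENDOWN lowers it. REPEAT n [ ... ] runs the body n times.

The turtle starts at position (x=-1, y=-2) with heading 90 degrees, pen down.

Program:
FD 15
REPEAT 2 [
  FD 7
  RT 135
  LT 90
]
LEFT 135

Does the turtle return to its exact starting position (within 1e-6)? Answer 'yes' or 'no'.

Answer: no

Derivation:
Executing turtle program step by step:
Start: pos=(-1,-2), heading=90, pen down
FD 15: (-1,-2) -> (-1,13) [heading=90, draw]
REPEAT 2 [
  -- iteration 1/2 --
  FD 7: (-1,13) -> (-1,20) [heading=90, draw]
  RT 135: heading 90 -> 315
  LT 90: heading 315 -> 45
  -- iteration 2/2 --
  FD 7: (-1,20) -> (3.95,24.95) [heading=45, draw]
  RT 135: heading 45 -> 270
  LT 90: heading 270 -> 0
]
LT 135: heading 0 -> 135
Final: pos=(3.95,24.95), heading=135, 3 segment(s) drawn

Start position: (-1, -2)
Final position: (3.95, 24.95)
Distance = 27.401; >= 1e-6 -> NOT closed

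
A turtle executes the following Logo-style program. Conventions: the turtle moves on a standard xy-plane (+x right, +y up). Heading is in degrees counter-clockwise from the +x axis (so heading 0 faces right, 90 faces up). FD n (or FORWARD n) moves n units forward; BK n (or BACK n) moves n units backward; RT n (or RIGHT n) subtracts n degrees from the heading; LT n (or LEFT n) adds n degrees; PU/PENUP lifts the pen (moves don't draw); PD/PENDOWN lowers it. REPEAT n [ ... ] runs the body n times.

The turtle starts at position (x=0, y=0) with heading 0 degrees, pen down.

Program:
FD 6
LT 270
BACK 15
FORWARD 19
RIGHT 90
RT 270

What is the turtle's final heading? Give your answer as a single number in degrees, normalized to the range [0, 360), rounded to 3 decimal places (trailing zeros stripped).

Executing turtle program step by step:
Start: pos=(0,0), heading=0, pen down
FD 6: (0,0) -> (6,0) [heading=0, draw]
LT 270: heading 0 -> 270
BK 15: (6,0) -> (6,15) [heading=270, draw]
FD 19: (6,15) -> (6,-4) [heading=270, draw]
RT 90: heading 270 -> 180
RT 270: heading 180 -> 270
Final: pos=(6,-4), heading=270, 3 segment(s) drawn

Answer: 270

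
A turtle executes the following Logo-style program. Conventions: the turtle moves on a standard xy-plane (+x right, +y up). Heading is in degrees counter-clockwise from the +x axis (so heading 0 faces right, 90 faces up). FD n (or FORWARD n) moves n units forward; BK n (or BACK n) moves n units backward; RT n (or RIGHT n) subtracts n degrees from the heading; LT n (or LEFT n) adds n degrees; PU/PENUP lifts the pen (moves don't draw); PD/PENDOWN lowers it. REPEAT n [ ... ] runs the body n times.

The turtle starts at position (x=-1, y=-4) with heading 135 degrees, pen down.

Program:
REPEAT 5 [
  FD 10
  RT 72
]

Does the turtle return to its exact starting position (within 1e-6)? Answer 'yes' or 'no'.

Answer: yes

Derivation:
Executing turtle program step by step:
Start: pos=(-1,-4), heading=135, pen down
REPEAT 5 [
  -- iteration 1/5 --
  FD 10: (-1,-4) -> (-8.071,3.071) [heading=135, draw]
  RT 72: heading 135 -> 63
  -- iteration 2/5 --
  FD 10: (-8.071,3.071) -> (-3.531,11.981) [heading=63, draw]
  RT 72: heading 63 -> 351
  -- iteration 3/5 --
  FD 10: (-3.531,11.981) -> (6.346,10.417) [heading=351, draw]
  RT 72: heading 351 -> 279
  -- iteration 4/5 --
  FD 10: (6.346,10.417) -> (7.91,0.54) [heading=279, draw]
  RT 72: heading 279 -> 207
  -- iteration 5/5 --
  FD 10: (7.91,0.54) -> (-1,-4) [heading=207, draw]
  RT 72: heading 207 -> 135
]
Final: pos=(-1,-4), heading=135, 5 segment(s) drawn

Start position: (-1, -4)
Final position: (-1, -4)
Distance = 0; < 1e-6 -> CLOSED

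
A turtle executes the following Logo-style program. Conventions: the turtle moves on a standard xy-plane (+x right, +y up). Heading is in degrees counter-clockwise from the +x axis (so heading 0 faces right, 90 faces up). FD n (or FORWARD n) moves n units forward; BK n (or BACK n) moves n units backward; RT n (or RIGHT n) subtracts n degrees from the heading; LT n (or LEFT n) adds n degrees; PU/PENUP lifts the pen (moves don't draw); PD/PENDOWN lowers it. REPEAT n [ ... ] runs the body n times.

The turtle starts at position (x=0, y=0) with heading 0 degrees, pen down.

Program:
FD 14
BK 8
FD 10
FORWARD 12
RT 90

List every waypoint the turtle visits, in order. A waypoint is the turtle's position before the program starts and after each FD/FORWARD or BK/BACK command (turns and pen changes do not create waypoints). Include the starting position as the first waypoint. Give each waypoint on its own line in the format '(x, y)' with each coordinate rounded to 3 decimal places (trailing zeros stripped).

Executing turtle program step by step:
Start: pos=(0,0), heading=0, pen down
FD 14: (0,0) -> (14,0) [heading=0, draw]
BK 8: (14,0) -> (6,0) [heading=0, draw]
FD 10: (6,0) -> (16,0) [heading=0, draw]
FD 12: (16,0) -> (28,0) [heading=0, draw]
RT 90: heading 0 -> 270
Final: pos=(28,0), heading=270, 4 segment(s) drawn
Waypoints (5 total):
(0, 0)
(14, 0)
(6, 0)
(16, 0)
(28, 0)

Answer: (0, 0)
(14, 0)
(6, 0)
(16, 0)
(28, 0)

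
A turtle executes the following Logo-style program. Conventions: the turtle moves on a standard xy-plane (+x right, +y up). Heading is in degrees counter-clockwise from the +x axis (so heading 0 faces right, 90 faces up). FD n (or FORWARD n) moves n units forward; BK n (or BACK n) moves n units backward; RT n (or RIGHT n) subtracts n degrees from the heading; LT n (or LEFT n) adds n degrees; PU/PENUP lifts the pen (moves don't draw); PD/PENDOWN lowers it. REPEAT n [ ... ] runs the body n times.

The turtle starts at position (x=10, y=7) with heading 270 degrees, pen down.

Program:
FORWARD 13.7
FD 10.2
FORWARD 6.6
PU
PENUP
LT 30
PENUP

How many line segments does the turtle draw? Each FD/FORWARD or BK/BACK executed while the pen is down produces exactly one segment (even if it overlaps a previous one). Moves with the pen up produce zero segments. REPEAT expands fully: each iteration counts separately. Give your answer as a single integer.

Answer: 3

Derivation:
Executing turtle program step by step:
Start: pos=(10,7), heading=270, pen down
FD 13.7: (10,7) -> (10,-6.7) [heading=270, draw]
FD 10.2: (10,-6.7) -> (10,-16.9) [heading=270, draw]
FD 6.6: (10,-16.9) -> (10,-23.5) [heading=270, draw]
PU: pen up
PU: pen up
LT 30: heading 270 -> 300
PU: pen up
Final: pos=(10,-23.5), heading=300, 3 segment(s) drawn
Segments drawn: 3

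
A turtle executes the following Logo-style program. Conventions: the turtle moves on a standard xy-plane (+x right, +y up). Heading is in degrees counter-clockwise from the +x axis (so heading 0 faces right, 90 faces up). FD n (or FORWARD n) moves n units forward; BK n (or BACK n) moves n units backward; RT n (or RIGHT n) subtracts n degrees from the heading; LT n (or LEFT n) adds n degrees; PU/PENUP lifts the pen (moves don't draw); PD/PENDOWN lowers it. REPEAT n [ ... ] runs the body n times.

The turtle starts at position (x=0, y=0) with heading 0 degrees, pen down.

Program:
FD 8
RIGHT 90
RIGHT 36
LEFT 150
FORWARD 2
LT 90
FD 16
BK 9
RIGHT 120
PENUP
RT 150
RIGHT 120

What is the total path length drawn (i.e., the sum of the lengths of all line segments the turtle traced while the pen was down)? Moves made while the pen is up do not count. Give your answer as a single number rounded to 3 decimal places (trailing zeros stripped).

Answer: 35

Derivation:
Executing turtle program step by step:
Start: pos=(0,0), heading=0, pen down
FD 8: (0,0) -> (8,0) [heading=0, draw]
RT 90: heading 0 -> 270
RT 36: heading 270 -> 234
LT 150: heading 234 -> 24
FD 2: (8,0) -> (9.827,0.813) [heading=24, draw]
LT 90: heading 24 -> 114
FD 16: (9.827,0.813) -> (3.319,15.43) [heading=114, draw]
BK 9: (3.319,15.43) -> (6.98,7.208) [heading=114, draw]
RT 120: heading 114 -> 354
PU: pen up
RT 150: heading 354 -> 204
RT 120: heading 204 -> 84
Final: pos=(6.98,7.208), heading=84, 4 segment(s) drawn

Segment lengths:
  seg 1: (0,0) -> (8,0), length = 8
  seg 2: (8,0) -> (9.827,0.813), length = 2
  seg 3: (9.827,0.813) -> (3.319,15.43), length = 16
  seg 4: (3.319,15.43) -> (6.98,7.208), length = 9
Total = 35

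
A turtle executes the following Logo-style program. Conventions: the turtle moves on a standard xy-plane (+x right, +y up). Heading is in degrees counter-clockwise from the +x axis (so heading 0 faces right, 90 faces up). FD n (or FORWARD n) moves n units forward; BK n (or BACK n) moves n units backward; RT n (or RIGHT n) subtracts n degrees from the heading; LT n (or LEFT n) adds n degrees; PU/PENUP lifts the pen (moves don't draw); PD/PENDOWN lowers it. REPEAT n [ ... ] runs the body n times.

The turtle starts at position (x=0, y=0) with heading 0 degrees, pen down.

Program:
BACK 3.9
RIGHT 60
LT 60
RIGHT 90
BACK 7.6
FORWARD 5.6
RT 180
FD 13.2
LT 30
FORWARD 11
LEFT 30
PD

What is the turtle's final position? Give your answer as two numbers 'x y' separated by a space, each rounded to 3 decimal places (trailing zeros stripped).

Executing turtle program step by step:
Start: pos=(0,0), heading=0, pen down
BK 3.9: (0,0) -> (-3.9,0) [heading=0, draw]
RT 60: heading 0 -> 300
LT 60: heading 300 -> 0
RT 90: heading 0 -> 270
BK 7.6: (-3.9,0) -> (-3.9,7.6) [heading=270, draw]
FD 5.6: (-3.9,7.6) -> (-3.9,2) [heading=270, draw]
RT 180: heading 270 -> 90
FD 13.2: (-3.9,2) -> (-3.9,15.2) [heading=90, draw]
LT 30: heading 90 -> 120
FD 11: (-3.9,15.2) -> (-9.4,24.726) [heading=120, draw]
LT 30: heading 120 -> 150
PD: pen down
Final: pos=(-9.4,24.726), heading=150, 5 segment(s) drawn

Answer: -9.4 24.726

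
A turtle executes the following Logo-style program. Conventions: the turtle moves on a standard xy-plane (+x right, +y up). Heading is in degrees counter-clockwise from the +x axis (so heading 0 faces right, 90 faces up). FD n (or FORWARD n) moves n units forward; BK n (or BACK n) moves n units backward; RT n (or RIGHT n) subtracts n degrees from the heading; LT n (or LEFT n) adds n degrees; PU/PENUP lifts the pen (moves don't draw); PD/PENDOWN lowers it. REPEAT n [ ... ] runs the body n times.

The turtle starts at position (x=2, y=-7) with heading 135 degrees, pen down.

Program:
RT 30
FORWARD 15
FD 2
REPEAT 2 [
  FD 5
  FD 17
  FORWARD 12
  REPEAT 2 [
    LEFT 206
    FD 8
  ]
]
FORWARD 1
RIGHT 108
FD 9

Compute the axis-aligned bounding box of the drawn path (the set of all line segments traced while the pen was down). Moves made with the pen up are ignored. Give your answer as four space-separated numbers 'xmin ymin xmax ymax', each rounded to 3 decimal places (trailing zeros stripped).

Answer: -46.212 -7 2 57.525

Derivation:
Executing turtle program step by step:
Start: pos=(2,-7), heading=135, pen down
RT 30: heading 135 -> 105
FD 15: (2,-7) -> (-1.882,7.489) [heading=105, draw]
FD 2: (-1.882,7.489) -> (-2.4,9.421) [heading=105, draw]
REPEAT 2 [
  -- iteration 1/2 --
  FD 5: (-2.4,9.421) -> (-3.694,14.25) [heading=105, draw]
  FD 17: (-3.694,14.25) -> (-8.094,30.671) [heading=105, draw]
  FD 12: (-8.094,30.671) -> (-11.2,42.262) [heading=105, draw]
  REPEAT 2 [
    -- iteration 1/2 --
    LT 206: heading 105 -> 311
    FD 8: (-11.2,42.262) -> (-5.951,36.225) [heading=311, draw]
    -- iteration 2/2 --
    LT 206: heading 311 -> 157
    FD 8: (-5.951,36.225) -> (-13.315,39.35) [heading=157, draw]
  ]
  -- iteration 2/2 --
  FD 5: (-13.315,39.35) -> (-17.918,41.304) [heading=157, draw]
  FD 17: (-17.918,41.304) -> (-33.566,47.946) [heading=157, draw]
  FD 12: (-33.566,47.946) -> (-44.613,52.635) [heading=157, draw]
  REPEAT 2 [
    -- iteration 1/2 --
    LT 206: heading 157 -> 3
    FD 8: (-44.613,52.635) -> (-36.623,53.054) [heading=3, draw]
    -- iteration 2/2 --
    LT 206: heading 3 -> 209
    FD 8: (-36.623,53.054) -> (-43.62,49.175) [heading=209, draw]
  ]
]
FD 1: (-43.62,49.175) -> (-44.495,48.691) [heading=209, draw]
RT 108: heading 209 -> 101
FD 9: (-44.495,48.691) -> (-46.212,57.525) [heading=101, draw]
Final: pos=(-46.212,57.525), heading=101, 14 segment(s) drawn

Segment endpoints: x in {-46.212, -44.613, -44.495, -43.62, -36.623, -33.566, -17.918, -13.315, -11.2, -8.094, -5.951, -3.694, -2.4, -1.882, 2}, y in {-7, 7.489, 9.421, 14.25, 30.671, 36.225, 39.35, 41.304, 42.262, 47.946, 48.691, 49.175, 52.635, 53.054, 57.525}
xmin=-46.212, ymin=-7, xmax=2, ymax=57.525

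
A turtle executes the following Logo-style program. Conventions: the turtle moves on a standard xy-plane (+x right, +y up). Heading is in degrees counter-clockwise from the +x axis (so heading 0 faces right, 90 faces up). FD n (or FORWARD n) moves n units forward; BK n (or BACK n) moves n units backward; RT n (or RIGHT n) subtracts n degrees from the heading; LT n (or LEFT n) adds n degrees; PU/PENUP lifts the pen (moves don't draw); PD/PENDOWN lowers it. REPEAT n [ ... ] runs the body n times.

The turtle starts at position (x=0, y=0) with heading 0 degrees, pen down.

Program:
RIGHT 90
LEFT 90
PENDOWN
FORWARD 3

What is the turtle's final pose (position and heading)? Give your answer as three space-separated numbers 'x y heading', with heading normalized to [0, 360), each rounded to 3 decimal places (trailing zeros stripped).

Answer: 3 0 0

Derivation:
Executing turtle program step by step:
Start: pos=(0,0), heading=0, pen down
RT 90: heading 0 -> 270
LT 90: heading 270 -> 0
PD: pen down
FD 3: (0,0) -> (3,0) [heading=0, draw]
Final: pos=(3,0), heading=0, 1 segment(s) drawn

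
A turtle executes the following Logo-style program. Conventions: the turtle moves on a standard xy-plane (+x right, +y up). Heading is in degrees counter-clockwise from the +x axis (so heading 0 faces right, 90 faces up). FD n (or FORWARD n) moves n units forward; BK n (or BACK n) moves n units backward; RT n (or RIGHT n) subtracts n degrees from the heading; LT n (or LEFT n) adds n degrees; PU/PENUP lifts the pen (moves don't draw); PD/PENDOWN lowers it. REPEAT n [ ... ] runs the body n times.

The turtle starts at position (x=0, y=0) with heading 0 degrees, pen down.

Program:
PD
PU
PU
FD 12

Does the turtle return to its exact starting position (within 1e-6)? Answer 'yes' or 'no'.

Answer: no

Derivation:
Executing turtle program step by step:
Start: pos=(0,0), heading=0, pen down
PD: pen down
PU: pen up
PU: pen up
FD 12: (0,0) -> (12,0) [heading=0, move]
Final: pos=(12,0), heading=0, 0 segment(s) drawn

Start position: (0, 0)
Final position: (12, 0)
Distance = 12; >= 1e-6 -> NOT closed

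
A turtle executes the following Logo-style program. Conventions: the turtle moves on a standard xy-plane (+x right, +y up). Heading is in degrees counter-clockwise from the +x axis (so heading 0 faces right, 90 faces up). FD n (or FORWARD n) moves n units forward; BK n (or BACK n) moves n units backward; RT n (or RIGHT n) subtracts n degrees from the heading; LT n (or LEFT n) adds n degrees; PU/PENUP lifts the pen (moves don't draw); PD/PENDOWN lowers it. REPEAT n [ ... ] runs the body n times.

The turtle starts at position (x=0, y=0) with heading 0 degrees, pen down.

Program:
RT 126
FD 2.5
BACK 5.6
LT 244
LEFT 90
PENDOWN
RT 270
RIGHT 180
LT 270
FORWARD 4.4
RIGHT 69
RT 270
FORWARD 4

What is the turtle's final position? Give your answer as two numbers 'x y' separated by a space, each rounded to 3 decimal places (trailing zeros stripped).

Executing turtle program step by step:
Start: pos=(0,0), heading=0, pen down
RT 126: heading 0 -> 234
FD 2.5: (0,0) -> (-1.469,-2.023) [heading=234, draw]
BK 5.6: (-1.469,-2.023) -> (1.822,2.508) [heading=234, draw]
LT 244: heading 234 -> 118
LT 90: heading 118 -> 208
PD: pen down
RT 270: heading 208 -> 298
RT 180: heading 298 -> 118
LT 270: heading 118 -> 28
FD 4.4: (1.822,2.508) -> (5.707,4.574) [heading=28, draw]
RT 69: heading 28 -> 319
RT 270: heading 319 -> 49
FD 4: (5.707,4.574) -> (8.331,7.592) [heading=49, draw]
Final: pos=(8.331,7.592), heading=49, 4 segment(s) drawn

Answer: 8.331 7.592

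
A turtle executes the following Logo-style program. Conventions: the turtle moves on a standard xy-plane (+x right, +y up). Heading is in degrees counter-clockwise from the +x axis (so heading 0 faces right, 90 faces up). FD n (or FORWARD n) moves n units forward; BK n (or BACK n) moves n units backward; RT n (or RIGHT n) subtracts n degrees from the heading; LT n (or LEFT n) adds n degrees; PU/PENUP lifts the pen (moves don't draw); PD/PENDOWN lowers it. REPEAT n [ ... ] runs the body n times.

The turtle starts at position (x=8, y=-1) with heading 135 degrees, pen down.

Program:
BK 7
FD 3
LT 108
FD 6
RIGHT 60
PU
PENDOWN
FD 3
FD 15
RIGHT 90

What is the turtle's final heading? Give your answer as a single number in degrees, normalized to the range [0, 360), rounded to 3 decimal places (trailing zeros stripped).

Executing turtle program step by step:
Start: pos=(8,-1), heading=135, pen down
BK 7: (8,-1) -> (12.95,-5.95) [heading=135, draw]
FD 3: (12.95,-5.95) -> (10.828,-3.828) [heading=135, draw]
LT 108: heading 135 -> 243
FD 6: (10.828,-3.828) -> (8.104,-9.174) [heading=243, draw]
RT 60: heading 243 -> 183
PU: pen up
PD: pen down
FD 3: (8.104,-9.174) -> (5.109,-9.331) [heading=183, draw]
FD 15: (5.109,-9.331) -> (-9.871,-10.117) [heading=183, draw]
RT 90: heading 183 -> 93
Final: pos=(-9.871,-10.117), heading=93, 5 segment(s) drawn

Answer: 93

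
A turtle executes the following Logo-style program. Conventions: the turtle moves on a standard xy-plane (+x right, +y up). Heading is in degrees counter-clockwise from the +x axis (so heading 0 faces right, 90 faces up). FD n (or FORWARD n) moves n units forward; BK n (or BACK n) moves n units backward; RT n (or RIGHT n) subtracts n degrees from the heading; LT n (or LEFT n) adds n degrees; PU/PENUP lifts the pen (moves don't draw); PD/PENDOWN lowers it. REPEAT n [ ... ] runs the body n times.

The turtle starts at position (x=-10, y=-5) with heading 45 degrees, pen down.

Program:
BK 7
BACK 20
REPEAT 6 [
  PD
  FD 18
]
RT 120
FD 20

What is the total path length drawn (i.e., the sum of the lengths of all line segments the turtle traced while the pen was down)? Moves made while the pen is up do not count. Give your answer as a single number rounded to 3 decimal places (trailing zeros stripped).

Executing turtle program step by step:
Start: pos=(-10,-5), heading=45, pen down
BK 7: (-10,-5) -> (-14.95,-9.95) [heading=45, draw]
BK 20: (-14.95,-9.95) -> (-29.092,-24.092) [heading=45, draw]
REPEAT 6 [
  -- iteration 1/6 --
  PD: pen down
  FD 18: (-29.092,-24.092) -> (-16.364,-11.364) [heading=45, draw]
  -- iteration 2/6 --
  PD: pen down
  FD 18: (-16.364,-11.364) -> (-3.636,1.364) [heading=45, draw]
  -- iteration 3/6 --
  PD: pen down
  FD 18: (-3.636,1.364) -> (9.092,14.092) [heading=45, draw]
  -- iteration 4/6 --
  PD: pen down
  FD 18: (9.092,14.092) -> (21.82,26.82) [heading=45, draw]
  -- iteration 5/6 --
  PD: pen down
  FD 18: (21.82,26.82) -> (34.548,39.548) [heading=45, draw]
  -- iteration 6/6 --
  PD: pen down
  FD 18: (34.548,39.548) -> (47.276,52.276) [heading=45, draw]
]
RT 120: heading 45 -> 285
FD 20: (47.276,52.276) -> (52.452,32.957) [heading=285, draw]
Final: pos=(52.452,32.957), heading=285, 9 segment(s) drawn

Segment lengths:
  seg 1: (-10,-5) -> (-14.95,-9.95), length = 7
  seg 2: (-14.95,-9.95) -> (-29.092,-24.092), length = 20
  seg 3: (-29.092,-24.092) -> (-16.364,-11.364), length = 18
  seg 4: (-16.364,-11.364) -> (-3.636,1.364), length = 18
  seg 5: (-3.636,1.364) -> (9.092,14.092), length = 18
  seg 6: (9.092,14.092) -> (21.82,26.82), length = 18
  seg 7: (21.82,26.82) -> (34.548,39.548), length = 18
  seg 8: (34.548,39.548) -> (47.276,52.276), length = 18
  seg 9: (47.276,52.276) -> (52.452,32.957), length = 20
Total = 155

Answer: 155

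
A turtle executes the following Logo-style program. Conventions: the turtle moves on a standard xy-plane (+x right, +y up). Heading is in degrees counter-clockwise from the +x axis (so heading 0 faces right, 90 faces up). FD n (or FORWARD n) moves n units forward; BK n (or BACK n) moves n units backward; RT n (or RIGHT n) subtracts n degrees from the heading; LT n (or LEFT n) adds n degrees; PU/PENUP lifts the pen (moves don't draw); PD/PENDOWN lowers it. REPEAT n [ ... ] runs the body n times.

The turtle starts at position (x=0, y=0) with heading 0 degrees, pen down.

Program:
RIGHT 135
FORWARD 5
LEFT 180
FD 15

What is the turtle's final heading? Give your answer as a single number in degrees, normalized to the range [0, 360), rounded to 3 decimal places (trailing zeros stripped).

Executing turtle program step by step:
Start: pos=(0,0), heading=0, pen down
RT 135: heading 0 -> 225
FD 5: (0,0) -> (-3.536,-3.536) [heading=225, draw]
LT 180: heading 225 -> 45
FD 15: (-3.536,-3.536) -> (7.071,7.071) [heading=45, draw]
Final: pos=(7.071,7.071), heading=45, 2 segment(s) drawn

Answer: 45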